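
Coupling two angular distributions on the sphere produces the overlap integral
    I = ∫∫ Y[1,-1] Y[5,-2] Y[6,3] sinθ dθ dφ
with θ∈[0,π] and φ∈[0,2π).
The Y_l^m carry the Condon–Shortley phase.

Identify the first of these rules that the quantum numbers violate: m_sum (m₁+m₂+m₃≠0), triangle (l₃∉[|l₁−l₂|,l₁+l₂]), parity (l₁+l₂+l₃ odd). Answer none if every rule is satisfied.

m₁+m₂+m₃ = -1 − 2 + 3 = 0  ✓
triangle: |1−5|=4 ≤ l₃=6 ≤ 1+5=6  ✓
parity: l₁+l₂+l₃ = 12 is even  ✓

none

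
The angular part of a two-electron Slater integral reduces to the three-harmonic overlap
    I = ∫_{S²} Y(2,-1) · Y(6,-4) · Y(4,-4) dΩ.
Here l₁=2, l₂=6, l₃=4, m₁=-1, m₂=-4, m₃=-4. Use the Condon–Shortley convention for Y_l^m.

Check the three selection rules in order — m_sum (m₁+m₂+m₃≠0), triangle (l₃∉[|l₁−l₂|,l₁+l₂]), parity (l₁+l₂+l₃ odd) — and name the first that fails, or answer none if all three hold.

m_sum

Σmᵢ = -9  ✗
l₃∈[|l₁−l₂|,l₁+l₂]=[4,8], have l₃=4
Σlᵢ = 12 ⇒ even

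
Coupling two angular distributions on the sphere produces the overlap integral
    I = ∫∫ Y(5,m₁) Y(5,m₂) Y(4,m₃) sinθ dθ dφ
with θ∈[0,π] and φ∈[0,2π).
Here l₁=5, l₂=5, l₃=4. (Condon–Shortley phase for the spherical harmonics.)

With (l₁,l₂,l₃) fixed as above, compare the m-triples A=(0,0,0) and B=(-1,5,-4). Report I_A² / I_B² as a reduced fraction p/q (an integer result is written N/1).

3/1

Shared (l₁,l₂,l₃)=(5,5,4): N and (l;000)² cancel in I_A²/I_B².
A: Δ = 6!·4!·4!/15! = 1/3153150; Racah Σ t=1..5: t=1:−1/69120 t=2:+1/1728 t=3:−1/576 t=4:+1/1728 t=5:−1/69120 = -7/11520; ⇒ 3j(5 5 4; 0 0 0)² = 2/143, sgn -1
B: Δ = 6!·4!·4!/15! = 1/3153150; Racah Σ t=6..6: t=6:+1/414720 = 1/414720; ⇒ 3j(5 5 4; -1 5 -4)² = 2/429, sgn +1
I_A²/I_B² = (2/143)/(2/429) = 3/1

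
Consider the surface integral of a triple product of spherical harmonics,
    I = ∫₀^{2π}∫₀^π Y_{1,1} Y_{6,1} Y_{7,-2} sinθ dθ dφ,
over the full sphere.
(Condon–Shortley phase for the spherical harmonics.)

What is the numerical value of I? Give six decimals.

Checks pass: Σm=0; 14 even; l₃=7∈[5,7].
(2·1+1)(2·6+1)(2·7+1) = 585
Δ: 0! 2! 12! / 15! → 1/1365
sum: t=0:+1/518400 = 1/518400
3j²(1 6 7; 0 0 0) = Δ·Π!·Σ² = 7/195  (sign -1)
sum: t=0:+1/1209600 = 1/1209600
3j²(1 6 7; 1 1 -2) = Δ·Π!·Σ² = 12/455  (sign -1)
combine: 4πI² = 585·7/195·12/455 = 36/65
take √, sign +1: I = 0.20993732

0.209937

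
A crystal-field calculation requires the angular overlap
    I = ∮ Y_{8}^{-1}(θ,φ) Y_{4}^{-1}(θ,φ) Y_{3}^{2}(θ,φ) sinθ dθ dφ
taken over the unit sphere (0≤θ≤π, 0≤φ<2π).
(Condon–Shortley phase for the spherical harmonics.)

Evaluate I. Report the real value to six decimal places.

0.000000

triangle: need 4≤l₃≤12, have 3; I=0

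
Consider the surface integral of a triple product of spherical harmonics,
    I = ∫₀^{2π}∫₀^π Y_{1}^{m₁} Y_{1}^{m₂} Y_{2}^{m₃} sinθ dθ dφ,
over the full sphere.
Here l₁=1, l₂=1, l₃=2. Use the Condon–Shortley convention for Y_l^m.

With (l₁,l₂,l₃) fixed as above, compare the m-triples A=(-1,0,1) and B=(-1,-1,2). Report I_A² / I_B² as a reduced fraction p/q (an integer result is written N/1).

Same 1,1,2: normalisation and zero-m 3j drop out of the ratio.
A: Δ: 0! 2! 2! / 5! → 1/30; sum: t=0:+1/2 = 1/2; 3j²(1 1 2; -1 0 1) = Δ·Π!·Σ² = 1/10  (sign -1)
B: Δ: 0! 2! 2! / 5! → 1/30; sum: t=0:+1/4 = 1/4; 3j²(1 1 2; -1 -1 2) = Δ·Π!·Σ² = 1/5  (sign +1)
I_A²/I_B² = (1/10)/(1/5) = 1/2

1/2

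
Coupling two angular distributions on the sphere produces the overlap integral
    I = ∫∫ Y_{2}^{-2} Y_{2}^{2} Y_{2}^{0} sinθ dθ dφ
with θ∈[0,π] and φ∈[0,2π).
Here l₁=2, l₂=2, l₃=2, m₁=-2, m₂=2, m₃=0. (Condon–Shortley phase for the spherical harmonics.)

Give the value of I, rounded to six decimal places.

Rules hold: Σm=0, L=6 even, 0≤2≤4.
N = 5·5·5 = 125
Δ = 2!·2!·2!/7! = 1/630
Racah Σ t=0..2: t=0:+1/8 t=1:−1/1 t=2:+1/8 = -3/4
⇒ 3j(2 2 2; 0 0 0)² = 2/35, sgn -1
Racah Σ t=2..2: t=2:+1/8 = 1/8
⇒ 3j(2 2 2; -2 2 0)² = 2/35, sgn +1
4πI² = N·(3j₀)²·(3jₘ)² = 20/49
I = -1·√(0.408163/4π) = -0.18022375

-0.180224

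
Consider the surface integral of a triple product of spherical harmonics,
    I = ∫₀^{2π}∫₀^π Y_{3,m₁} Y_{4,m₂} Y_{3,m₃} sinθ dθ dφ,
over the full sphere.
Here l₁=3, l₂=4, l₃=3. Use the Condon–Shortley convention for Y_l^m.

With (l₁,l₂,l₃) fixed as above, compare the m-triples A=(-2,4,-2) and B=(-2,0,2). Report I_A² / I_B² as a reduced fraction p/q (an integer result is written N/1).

10/7

Shared (l₁,l₂,l₃)=(3,4,3): N and (l;000)² cancel in I_A²/I_B².
A: Δ = 4!·2!·4!/11! = 1/34650; Racah Σ t=4..4: t=4:+1/576 = 1/576; ⇒ 3j(3 4 3; -2 4 -2)² = 5/99, sgn -1
B: Δ = 4!·2!·4!/11! = 1/34650; Racah Σ t=3..4: t=3:−1/72 t=4:+1/576 = -7/576; ⇒ 3j(3 4 3; -2 0 2)² = 7/198, sgn +1
I_A²/I_B² = (5/99)/(7/198) = 10/7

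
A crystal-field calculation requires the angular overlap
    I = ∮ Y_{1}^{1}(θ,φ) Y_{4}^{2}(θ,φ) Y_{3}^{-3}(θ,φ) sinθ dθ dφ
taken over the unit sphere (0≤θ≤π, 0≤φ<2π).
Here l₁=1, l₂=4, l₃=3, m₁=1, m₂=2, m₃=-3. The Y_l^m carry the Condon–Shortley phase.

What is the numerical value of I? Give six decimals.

Checks pass: Σm=0; 8 even; l₃=3∈[3,5].
(2·1+1)(2·4+1)(2·3+1) = 189
Δ: 2! 0! 6! / 9! → 1/252
sum: t=1:−1/36 = -1/36
3j²(1 4 3; 0 0 0) = Δ·Π!·Σ² = 4/63  (sign +1)
sum: t=0:+1/1440 = 1/1440
3j²(1 4 3; 1 2 -3) = Δ·Π!·Σ² = 1/252  (sign +1)
combine: 4πI² = 189·4/63·1/252 = 1/21
take √, sign +1: I = 0.06155813

0.061558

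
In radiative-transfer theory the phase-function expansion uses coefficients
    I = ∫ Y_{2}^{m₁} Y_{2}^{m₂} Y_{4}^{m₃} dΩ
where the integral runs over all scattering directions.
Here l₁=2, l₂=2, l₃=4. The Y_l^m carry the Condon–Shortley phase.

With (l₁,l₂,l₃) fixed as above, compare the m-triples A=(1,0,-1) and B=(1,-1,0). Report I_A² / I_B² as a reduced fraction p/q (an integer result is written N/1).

15/8

l's match ⇒ only the (l;m) 3-j factors differ between A and B.
A: triangle coeff Δ(2,2,4) = 1/630; Σ_t [0,0]: t=0:+1/24 = 1/24; (3j)²=1/21 [(2 2 4; 1 0 -1)], sign=-1
B: triangle coeff Δ(2,2,4) = 1/630; Σ_t [0,0]: t=0:+1/36 = 1/36; (3j)²=8/315 [(2 2 4; 1 -1 0)], sign=+1
I_A²/I_B² = (1/21)/(8/315) = 15/8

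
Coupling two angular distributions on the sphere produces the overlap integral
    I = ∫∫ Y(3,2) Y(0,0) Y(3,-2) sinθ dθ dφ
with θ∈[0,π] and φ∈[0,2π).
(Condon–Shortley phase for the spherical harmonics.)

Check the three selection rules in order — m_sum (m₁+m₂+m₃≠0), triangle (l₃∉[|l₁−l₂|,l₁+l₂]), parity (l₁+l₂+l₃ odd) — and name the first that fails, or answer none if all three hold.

m₁+m₂+m₃ = 2 + 0 − 2 = 0  ✓
triangle: |3−0|=3 ≤ l₃=3 ≤ 3+0=3  ✓
parity: l₁+l₂+l₃ = 6 is even  ✓

none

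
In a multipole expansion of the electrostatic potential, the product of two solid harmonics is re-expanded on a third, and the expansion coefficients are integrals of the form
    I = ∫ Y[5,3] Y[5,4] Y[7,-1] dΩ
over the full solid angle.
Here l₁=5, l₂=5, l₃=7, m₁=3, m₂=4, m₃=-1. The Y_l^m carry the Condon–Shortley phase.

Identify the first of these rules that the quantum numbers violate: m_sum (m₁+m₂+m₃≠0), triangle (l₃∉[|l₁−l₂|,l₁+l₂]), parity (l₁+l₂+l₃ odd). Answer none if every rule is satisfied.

m_sum

azimuthal sum: 3 + 4 − 1 = 6  ✗
0 ≤ 7 ≤ 10 (triangle on l)
L = 5 + 5 + 7 = 17 (odd)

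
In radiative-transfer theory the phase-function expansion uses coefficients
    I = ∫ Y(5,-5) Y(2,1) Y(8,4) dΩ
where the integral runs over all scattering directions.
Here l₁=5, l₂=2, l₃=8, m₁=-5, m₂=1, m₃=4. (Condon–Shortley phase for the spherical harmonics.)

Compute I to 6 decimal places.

triangle: need 3≤l₃≤7, have 8; I=0

0.000000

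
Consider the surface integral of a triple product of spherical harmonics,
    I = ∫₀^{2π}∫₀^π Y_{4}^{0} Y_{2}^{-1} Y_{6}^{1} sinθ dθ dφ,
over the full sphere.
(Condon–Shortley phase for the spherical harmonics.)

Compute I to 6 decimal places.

-0.210395

m-sum 0 ✓  L=12 even ✓  2≤6≤6 ✓
Π(2lᵢ+1) = 9×5×13 = 585
triangle coeff Δ(4,2,6) = 1/6435
Σ_t [0,0]: t=0:+1/2304 = 1/2304
(3j)²=5/143 [(4 2 6; 0 0 0)], sign=+1
Σ_t [0,0]: t=0:+1/3456 = 1/3456
(3j)²=35/1287 [(4 2 6; 0 -1 1)], sign=-1
⇒ 4πI² = 875/1573
I = (-1)√(875/1573/(4π)) = -0.21039467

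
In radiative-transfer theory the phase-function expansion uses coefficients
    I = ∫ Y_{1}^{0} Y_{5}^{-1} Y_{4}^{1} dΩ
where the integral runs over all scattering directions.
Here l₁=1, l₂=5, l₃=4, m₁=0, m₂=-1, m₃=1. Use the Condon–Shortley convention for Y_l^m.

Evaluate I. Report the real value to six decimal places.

Checks pass: Σm=0; 10 even; l₃=4∈[4,6].
(2·1+1)(2·5+1)(2·4+1) = 297
Δ: 2! 0! 8! / 11! → 1/495
sum: t=1:−1/576 = -1/576
3j²(1 5 4; 0 0 0) = Δ·Π!·Σ² = 5/99  (sign -1)
sum: t=1:−1/720 = -1/720
3j²(1 5 4; 0 -1 1) = Δ·Π!·Σ² = 8/165  (sign +1)
combine: 4πI² = 297·5/99·8/165 = 8/11
take √, sign -1: I = -0.24057125

-0.240571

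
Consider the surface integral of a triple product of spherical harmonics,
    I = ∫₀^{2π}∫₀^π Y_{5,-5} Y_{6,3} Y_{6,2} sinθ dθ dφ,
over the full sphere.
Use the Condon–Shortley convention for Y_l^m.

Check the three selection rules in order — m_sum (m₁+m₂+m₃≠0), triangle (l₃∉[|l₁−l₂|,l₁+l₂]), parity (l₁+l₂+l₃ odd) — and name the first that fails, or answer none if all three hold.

azimuthal sum: -5 + 3 + 2 = 0  ✓
1 ≤ 6 ≤ 11 (triangle on l)  ✓
L = 5 + 6 + 6 = 17 (odd)  ✗

parity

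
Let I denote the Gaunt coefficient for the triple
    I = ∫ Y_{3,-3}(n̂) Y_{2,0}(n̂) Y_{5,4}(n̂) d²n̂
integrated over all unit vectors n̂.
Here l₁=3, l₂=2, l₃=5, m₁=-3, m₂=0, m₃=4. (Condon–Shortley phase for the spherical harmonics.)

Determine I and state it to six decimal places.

0.000000

Σmᵢ = 1 ≠ 0, so the φ-integral vanishes; I = 0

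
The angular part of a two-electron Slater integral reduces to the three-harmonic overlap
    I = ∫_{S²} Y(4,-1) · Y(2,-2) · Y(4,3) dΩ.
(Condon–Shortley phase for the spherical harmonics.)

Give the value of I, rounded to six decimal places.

m-sum 0 ✓  L=10 even ✓  2≤4≤6 ✓
Π(2lᵢ+1) = 9×5×9 = 405
triangle coeff Δ(4,2,4) = 1/13860
Σ_t [0,2]: t=0:+1/192 t=1:−1/36 t=2:+1/192 = -5/288
(3j)²=20/693 [(4 2 4; 0 0 0)], sign=-1
Σ_t [0,0]: t=0:+1/480 = 1/480
(3j)²=3/110 [(4 2 4; -1 -2 3)], sign=-1
⇒ 4πI² = 270/847
I = (+1)√(270/847/(4π)) = 0.15927046

0.159270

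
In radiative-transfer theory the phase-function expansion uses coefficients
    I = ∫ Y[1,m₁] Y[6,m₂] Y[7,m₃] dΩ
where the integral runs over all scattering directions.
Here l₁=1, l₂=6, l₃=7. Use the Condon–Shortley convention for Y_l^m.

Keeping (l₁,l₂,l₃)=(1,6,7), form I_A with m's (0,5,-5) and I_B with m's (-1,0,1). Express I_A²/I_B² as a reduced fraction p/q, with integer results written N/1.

Same 1,6,7: normalisation and zero-m 3j drop out of the ratio.
A: Δ: 0! 2! 12! / 15! → 1/1365; sum: t=0:+1/39916800 = 1/39916800; 3j²(1 6 7; 0 5 -5) = Δ·Π!·Σ² = 8/455  (sign +1)
B: Δ: 0! 2! 12! / 15! → 1/1365; sum: t=0:+1/1036800 = 1/1036800; 3j²(1 6 7; -1 0 1) = Δ·Π!·Σ² = 4/195  (sign +1)
I_A²/I_B² = (8/455)/(4/195) = 6/7

6/7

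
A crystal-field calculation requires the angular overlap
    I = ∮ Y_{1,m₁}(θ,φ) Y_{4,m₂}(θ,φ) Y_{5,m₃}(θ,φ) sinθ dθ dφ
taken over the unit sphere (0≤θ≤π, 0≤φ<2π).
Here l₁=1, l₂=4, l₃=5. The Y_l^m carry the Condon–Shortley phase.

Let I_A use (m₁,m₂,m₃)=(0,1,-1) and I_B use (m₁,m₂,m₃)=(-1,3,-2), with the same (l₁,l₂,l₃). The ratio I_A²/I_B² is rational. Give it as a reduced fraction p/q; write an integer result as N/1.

8/1

l's match ⇒ only the (l;m) 3-j factors differ between A and B.
A: triangle coeff Δ(1,4,5) = 1/495; Σ_t [0,0]: t=0:+1/720 = 1/720; (3j)²=8/165 [(1 4 5; 0 1 -1)], sign=+1
B: triangle coeff Δ(1,4,5) = 1/495; Σ_t [0,0]: t=0:+1/10080 = 1/10080; (3j)²=1/165 [(1 4 5; -1 3 -2)], sign=-1
I_A²/I_B² = (8/165)/(1/165) = 8/1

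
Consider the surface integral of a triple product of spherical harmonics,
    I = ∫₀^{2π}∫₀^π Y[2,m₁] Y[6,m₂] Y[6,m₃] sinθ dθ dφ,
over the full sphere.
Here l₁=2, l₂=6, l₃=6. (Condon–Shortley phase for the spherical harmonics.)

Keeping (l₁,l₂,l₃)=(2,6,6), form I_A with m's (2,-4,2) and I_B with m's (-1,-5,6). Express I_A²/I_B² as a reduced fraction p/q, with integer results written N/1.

90/121

Same 2,6,6: normalisation and zero-m 3j drop out of the ratio.
A: Δ: 2! 2! 10! / 15! → 1/90090; sum: t=0:+1/322560 = 1/322560; 3j²(2 6 6; 2 -4 2) = Δ·Π!·Σ² = 18/1001  (sign +1)
B: Δ: 2! 2! 10! / 15! → 1/90090; sum: t=1:−1/7257600 = -1/7257600; 3j²(2 6 6; -1 -5 6) = Δ·Π!·Σ² = 11/455  (sign -1)
I_A²/I_B² = (18/1001)/(11/455) = 90/121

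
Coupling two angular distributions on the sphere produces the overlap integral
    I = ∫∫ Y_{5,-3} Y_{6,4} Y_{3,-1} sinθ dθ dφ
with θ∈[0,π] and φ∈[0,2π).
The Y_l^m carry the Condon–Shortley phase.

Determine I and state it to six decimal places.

0.113950

Checks pass: Σm=0; 14 even; l₃=3∈[1,11].
(2·5+1)(2·6+1)(2·3+1) = 1001
Δ: 8! 2! 4! / 15! → 1/675675
sum: t=3:−1/8640 t=4:+1/2304 t=5:−1/8640 = 7/34560
3j²(5 6 3; 0 0 0) = Δ·Π!·Σ² = 7/429  (sign -1)
sum: t=6:+1/69120 t=7:−1/30240 t=8:+1/322560 = -1/64512
3j²(5 6 3; -3 4 -1) = Δ·Π!·Σ² = 10/1001  (sign -1)
combine: 4πI² = 1001·7/429·10/1001 = 70/429
take √, sign +1: I = 0.11395029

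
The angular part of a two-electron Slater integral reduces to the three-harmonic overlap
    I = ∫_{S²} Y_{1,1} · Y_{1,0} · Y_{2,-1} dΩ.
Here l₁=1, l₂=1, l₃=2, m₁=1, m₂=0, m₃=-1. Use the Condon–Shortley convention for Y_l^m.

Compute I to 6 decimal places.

-0.218510

m-sum 0 ✓  L=4 even ✓  0≤2≤2 ✓
Π(2lᵢ+1) = 3×3×5 = 45
triangle coeff Δ(1,1,2) = 1/30
Σ_t [0,0]: t=0:+1/1 = 1/1
(3j)²=2/15 [(1 1 2; 0 0 0)], sign=+1
Σ_t [0,0]: t=0:+1/2 = 1/2
(3j)²=1/10 [(1 1 2; 1 0 -1)], sign=-1
⇒ 4πI² = 3/5
I = (-1)√(3/5/(4π)) = -0.21850969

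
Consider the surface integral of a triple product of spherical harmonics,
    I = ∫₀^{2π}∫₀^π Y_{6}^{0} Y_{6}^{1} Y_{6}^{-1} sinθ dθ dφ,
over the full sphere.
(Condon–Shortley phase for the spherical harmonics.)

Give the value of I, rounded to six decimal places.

Checks pass: Σm=0; 18 even; l₃=6∈[0,12].
(2·6+1)(2·6+1)(2·6+1) = 2197
Δ: 6! 6! 6! / 19! → 1/325909584
sum: t=0:+1/373248000 t=1:−1/1728000 t=2:+1/110592 t=3:−1/46656 t=4:+1/110592 t=5:−1/1728000 t=6:+1/373248000 = -7/1555200
3j²(6 6 6; 0 0 0) = Δ·Π!·Σ² = 400/46189  (sign -1)
sum: t=1:−1/10368000 t=2:+1/276480 t=3:−1/62208 t=4:+1/82944 t=5:−1/691200 t=6:+1/62208000 = -1/518400
3j²(6 6 6; 0 1 -1) = Δ·Π!·Σ² = 100/46189  (sign +1)
combine: 4πI² = 2197·400/46189·100/46189 = 520000/12623809
take √, sign -1: I = -0.05725343

-0.057253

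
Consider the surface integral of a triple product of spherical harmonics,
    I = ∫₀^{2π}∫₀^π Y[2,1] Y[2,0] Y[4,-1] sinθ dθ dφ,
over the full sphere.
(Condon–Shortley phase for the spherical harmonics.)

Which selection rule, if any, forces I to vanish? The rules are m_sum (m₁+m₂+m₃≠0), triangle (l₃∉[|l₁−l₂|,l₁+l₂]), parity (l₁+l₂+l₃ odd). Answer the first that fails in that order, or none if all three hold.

Σmᵢ = 0  ✓
l₃∈[|l₁−l₂|,l₁+l₂]=[0,4], have l₃=4  ✓
Σlᵢ = 8 ⇒ even  ✓

none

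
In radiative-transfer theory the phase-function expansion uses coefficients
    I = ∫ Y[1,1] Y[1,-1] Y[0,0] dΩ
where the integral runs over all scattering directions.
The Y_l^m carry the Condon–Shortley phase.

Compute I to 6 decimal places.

Checks pass: Σm=0; 2 even; l₃=0∈[0,2].
(2·1+1)(2·1+1)(2·0+1) = 9
Δ: 2! 0! 0! / 3! → 1/3
sum: t=1:−1/1 = -1/1
3j²(1 1 0; 0 0 0) = Δ·Π!·Σ² = 1/3  (sign -1)
sum: t=0:+1/2 = 1/2
3j²(1 1 0; 1 -1 0) = Δ·Π!·Σ² = 1/3  (sign +1)
combine: 4πI² = 9·1/3·1/3 = 1/1
take √, sign -1: I = -0.28209479

-0.282095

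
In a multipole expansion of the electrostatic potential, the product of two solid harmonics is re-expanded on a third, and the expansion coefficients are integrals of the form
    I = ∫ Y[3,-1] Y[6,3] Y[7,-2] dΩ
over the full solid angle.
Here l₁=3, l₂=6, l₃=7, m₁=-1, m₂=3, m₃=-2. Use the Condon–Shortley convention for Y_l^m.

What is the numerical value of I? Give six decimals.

-0.122872

Rules hold: Σm=0, L=16 even, 3≤7≤9.
N = 7·13·15 = 1365
Δ = 2!·4!·10!/17! = 1/2042040
Racah Σ t=0..2: t=0:+1/207360 t=1:−1/57600 t=2:+1/207360 = -1/129600
⇒ 3j(3 6 7; 0 0 0)² = 168/12155, sgn +1
Racah Σ t=0..2: t=0:+1/17418240 t=1:−1/483840 t=2:+1/241920 = 37/17418240
⇒ 3j(3 6 7; -1 3 -2)² = 1369/136136, sgn -1
4πI² = N·(3j₀)²·(3jₘ)² = 86247/454597
I = -1·√(0.189722/4π) = -0.12287224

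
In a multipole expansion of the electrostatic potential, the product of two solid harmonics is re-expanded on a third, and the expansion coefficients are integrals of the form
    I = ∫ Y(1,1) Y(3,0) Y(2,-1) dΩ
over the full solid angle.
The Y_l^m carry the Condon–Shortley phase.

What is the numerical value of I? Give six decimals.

0.143048

Rules hold: Σm=0, L=6 even, 2≤2≤4.
N = 3·7·5 = 105
Δ = 2!·0!·4!/7! = 1/105
Racah Σ t=1..1: t=1:−1/4 = -1/4
⇒ 3j(1 3 2; 0 0 0)² = 3/35, sgn -1
Racah Σ t=0..0: t=0:+1/12 = 1/12
⇒ 3j(1 3 2; 1 0 -1)² = 1/35, sgn -1
4πI² = N·(3j₀)²·(3jₘ)² = 9/35
I = +1·√(0.257143/4π) = 0.14304817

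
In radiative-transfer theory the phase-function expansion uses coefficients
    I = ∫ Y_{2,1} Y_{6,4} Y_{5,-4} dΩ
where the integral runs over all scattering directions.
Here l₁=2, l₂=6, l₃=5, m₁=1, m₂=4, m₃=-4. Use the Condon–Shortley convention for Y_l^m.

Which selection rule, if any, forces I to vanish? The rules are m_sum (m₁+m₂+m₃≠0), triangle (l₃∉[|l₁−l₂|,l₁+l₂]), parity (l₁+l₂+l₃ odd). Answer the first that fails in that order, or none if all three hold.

Σmᵢ = 1  ✗
l₃∈[|l₁−l₂|,l₁+l₂]=[4,8], have l₃=5
Σlᵢ = 13 ⇒ odd

m_sum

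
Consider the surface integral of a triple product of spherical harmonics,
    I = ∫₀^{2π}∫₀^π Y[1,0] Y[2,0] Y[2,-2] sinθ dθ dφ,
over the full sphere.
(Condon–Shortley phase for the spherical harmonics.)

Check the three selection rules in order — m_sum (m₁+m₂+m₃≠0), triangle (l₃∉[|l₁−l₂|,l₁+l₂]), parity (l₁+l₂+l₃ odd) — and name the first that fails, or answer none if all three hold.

m_sum

azimuthal sum: 0 + 0 − 2 = -2  ✗
1 ≤ 2 ≤ 3 (triangle on l)
L = 1 + 2 + 2 = 5 (odd)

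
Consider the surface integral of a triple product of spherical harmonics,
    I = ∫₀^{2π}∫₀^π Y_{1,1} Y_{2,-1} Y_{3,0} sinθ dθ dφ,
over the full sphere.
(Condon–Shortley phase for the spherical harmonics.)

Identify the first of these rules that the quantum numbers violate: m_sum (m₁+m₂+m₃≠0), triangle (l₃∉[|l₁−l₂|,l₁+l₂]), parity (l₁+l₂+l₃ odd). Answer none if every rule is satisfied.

Σmᵢ = 0  ✓
l₃∈[|l₁−l₂|,l₁+l₂]=[1,3], have l₃=3  ✓
Σlᵢ = 6 ⇒ even  ✓

none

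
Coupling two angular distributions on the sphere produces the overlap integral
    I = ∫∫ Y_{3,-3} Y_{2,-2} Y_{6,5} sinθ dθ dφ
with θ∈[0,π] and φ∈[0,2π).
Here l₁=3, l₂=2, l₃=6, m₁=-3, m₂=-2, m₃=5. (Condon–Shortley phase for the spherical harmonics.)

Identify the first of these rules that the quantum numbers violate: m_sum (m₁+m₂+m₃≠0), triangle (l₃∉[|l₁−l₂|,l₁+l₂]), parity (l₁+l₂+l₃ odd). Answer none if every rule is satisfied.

triangle

azimuthal sum: -3 − 2 + 5 = 0  ✓
1 ≤ 6 ≤ 5 (triangle on l)  ✗
L = 3 + 2 + 6 = 11 (odd)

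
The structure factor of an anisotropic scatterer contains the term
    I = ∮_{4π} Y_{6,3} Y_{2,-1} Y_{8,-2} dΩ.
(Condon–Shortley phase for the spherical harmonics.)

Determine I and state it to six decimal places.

0.120013

Rules hold: Σm=0, L=16 even, 4≤8≤8.
N = 13·5·17 = 1105
Δ = 0!·12!·4!/17! = 1/30940
Racah Σ t=0..0: t=0:+1/2073600 = 1/2073600
⇒ 3j(6 2 8; 0 0 0)² = 28/1105, sgn +1
Racah Σ t=0..0: t=0:+1/13063680 = 1/13063680
⇒ 3j(6 2 8; 3 -1 -2)² = 10/1547, sgn +1
4πI² = N·(3j₀)²·(3jₘ)² = 40/221
I = +1·√(0.180995/4π) = 0.12001318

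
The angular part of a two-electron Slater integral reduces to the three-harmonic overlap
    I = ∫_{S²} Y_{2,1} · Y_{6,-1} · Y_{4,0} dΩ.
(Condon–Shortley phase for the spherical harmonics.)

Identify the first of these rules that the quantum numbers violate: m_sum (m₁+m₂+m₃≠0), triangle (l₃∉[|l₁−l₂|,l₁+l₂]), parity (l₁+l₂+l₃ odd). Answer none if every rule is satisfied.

none

azimuthal sum: 1 − 1 + 0 = 0  ✓
4 ≤ 4 ≤ 8 (triangle on l)  ✓
L = 2 + 6 + 4 = 12 (even)  ✓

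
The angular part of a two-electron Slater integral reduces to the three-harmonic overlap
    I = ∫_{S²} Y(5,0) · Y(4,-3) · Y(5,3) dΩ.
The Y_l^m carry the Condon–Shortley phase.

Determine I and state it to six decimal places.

0.130198

Rules hold: Σm=0, L=14 even, 1≤5≤9.
N = 11·9·11 = 1089
Δ = 4!·6!·4!/15! = 1/3153150
Racah Σ t=0..4: t=0:+1/69120 t=1:−1/1728 t=2:+1/576 t=3:−1/1728 t=4:+1/69120 = 7/11520
⇒ 3j(5 4 5; 0 0 0)² = 2/143, sgn -1
Racah Σ t=0..1: t=0:+1/17280 t=1:−1/6912 = -1/11520
⇒ 3j(5 4 5; 0 -3 3)² = 2/143, sgn -1
4πI² = N·(3j₀)²·(3jₘ)² = 36/169
I = +1·√(0.213018/4π) = 0.13019760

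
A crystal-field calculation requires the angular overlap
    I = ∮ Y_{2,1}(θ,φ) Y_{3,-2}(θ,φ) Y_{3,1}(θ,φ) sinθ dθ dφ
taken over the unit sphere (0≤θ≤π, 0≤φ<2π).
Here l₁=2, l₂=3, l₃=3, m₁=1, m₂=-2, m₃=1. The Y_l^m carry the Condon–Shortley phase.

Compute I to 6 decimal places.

Rules hold: Σm=0, L=8 even, 1≤3≤5.
N = 5·7·7 = 245
Δ = 2!·2!·4!/9! = 1/3780
Racah Σ t=0..2: t=0:+1/24 t=1:−1/4 t=2:+1/24 = -1/6
⇒ 3j(2 3 3; 0 0 0)² = 4/105, sgn +1
Racah Σ t=0..1: t=0:+1/12 t=1:−1/48 = 1/16
⇒ 3j(2 3 3; 1 -2 1)² = 1/28, sgn +1
4πI² = N·(3j₀)²·(3jₘ)² = 1/3
I = +1·√(0.333333/4π) = 0.16286750

0.162868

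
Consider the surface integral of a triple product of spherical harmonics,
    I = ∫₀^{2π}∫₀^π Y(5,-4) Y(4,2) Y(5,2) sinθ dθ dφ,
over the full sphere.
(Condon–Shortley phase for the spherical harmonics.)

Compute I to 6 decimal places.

0.118854

m-sum 0 ✓  L=14 even ✓  1≤5≤9 ✓
Π(2lᵢ+1) = 11×9×11 = 1089
triangle coeff Δ(5,4,5) = 1/3153150
Σ_t [0,4]: t=0:+1/69120 t=1:−1/1728 t=2:+1/576 t=3:−1/1728 t=4:+1/69120 = 7/11520
(3j)²=2/143 [(5 4 5; 0 0 0)], sign=-1
Σ_t [3,4]: t=3:−1/25920 t=4:+1/11520 = 1/20736
(3j)²=5/429 [(5 4 5; -4 2 2)], sign=-1
⇒ 4πI² = 30/169
I = (+1)√(30/169/(4π)) = 0.11885360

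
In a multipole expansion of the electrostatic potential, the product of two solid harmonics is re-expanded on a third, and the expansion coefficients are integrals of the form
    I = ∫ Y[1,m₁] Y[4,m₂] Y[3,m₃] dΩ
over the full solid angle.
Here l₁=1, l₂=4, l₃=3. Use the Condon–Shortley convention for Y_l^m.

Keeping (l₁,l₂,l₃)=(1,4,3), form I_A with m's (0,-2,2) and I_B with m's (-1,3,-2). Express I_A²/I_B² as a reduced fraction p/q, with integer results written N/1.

Shared (l₁,l₂,l₃)=(1,4,3): N and (l;000)² cancel in I_A²/I_B².
A: Δ = 2!·0!·6!/9! = 1/252; Racah Σ t=1..1: t=1:−1/120 = -1/120; ⇒ 3j(1 4 3; 0 -2 2)² = 1/21, sgn +1
B: Δ = 2!·0!·6!/9! = 1/252; Racah Σ t=2..2: t=2:+1/240 = 1/240; ⇒ 3j(1 4 3; -1 3 -2)² = 1/12, sgn -1
I_A²/I_B² = (1/21)/(1/12) = 4/7

4/7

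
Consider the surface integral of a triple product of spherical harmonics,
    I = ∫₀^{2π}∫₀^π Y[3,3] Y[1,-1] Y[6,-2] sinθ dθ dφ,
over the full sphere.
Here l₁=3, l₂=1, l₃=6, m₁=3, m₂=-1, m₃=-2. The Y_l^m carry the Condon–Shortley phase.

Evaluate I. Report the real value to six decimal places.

0.000000

|3−1|≤6≤3+1 violated ⇒ I = 0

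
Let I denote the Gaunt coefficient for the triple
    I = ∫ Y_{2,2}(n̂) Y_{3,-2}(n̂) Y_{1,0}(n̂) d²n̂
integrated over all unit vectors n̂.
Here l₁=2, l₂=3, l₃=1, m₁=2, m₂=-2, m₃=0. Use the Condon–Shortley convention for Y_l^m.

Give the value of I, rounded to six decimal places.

0.184674

Rules hold: Σm=0, L=6 even, 1≤1≤5.
N = 5·7·3 = 105
Δ = 4!·0!·2!/7! = 1/105
Racah Σ t=2..2: t=2:+1/4 = 1/4
⇒ 3j(2 3 1; 0 0 0)² = 3/35, sgn -1
Racah Σ t=0..0: t=0:+1/24 = 1/24
⇒ 3j(2 3 1; 2 -2 0)² = 1/21, sgn -1
4πI² = N·(3j₀)²·(3jₘ)² = 3/7
I = +1·√(0.428571/4π) = 0.18467439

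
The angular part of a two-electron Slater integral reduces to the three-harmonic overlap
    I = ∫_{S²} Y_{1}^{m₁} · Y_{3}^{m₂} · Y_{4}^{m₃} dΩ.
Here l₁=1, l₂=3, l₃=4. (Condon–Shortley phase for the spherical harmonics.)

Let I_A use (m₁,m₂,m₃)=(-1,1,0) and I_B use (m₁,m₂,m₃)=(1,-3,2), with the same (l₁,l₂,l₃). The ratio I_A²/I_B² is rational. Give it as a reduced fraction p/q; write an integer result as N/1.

Same 1,3,4: normalisation and zero-m 3j drop out of the ratio.
A: Δ: 0! 2! 6! / 9! → 1/252; sum: t=0:+1/96 = 1/96; 3j²(1 3 4; -1 1 0) = Δ·Π!·Σ² = 1/42  (sign +1)
B: Δ: 0! 2! 6! / 9! → 1/252; sum: t=0:+1/1440 = 1/1440; 3j²(1 3 4; 1 -3 2) = Δ·Π!·Σ² = 1/252  (sign +1)
I_A²/I_B² = (1/42)/(1/252) = 6/1

6/1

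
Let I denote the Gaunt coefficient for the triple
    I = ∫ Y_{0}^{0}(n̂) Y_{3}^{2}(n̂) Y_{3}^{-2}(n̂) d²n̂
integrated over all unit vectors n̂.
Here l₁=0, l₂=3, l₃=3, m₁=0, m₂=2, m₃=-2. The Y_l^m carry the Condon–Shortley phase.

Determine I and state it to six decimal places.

0.282095

Checks pass: Σm=0; 6 even; l₃=3∈[3,3].
(2·0+1)(2·3+1)(2·3+1) = 49
Δ: 0! 0! 6! / 7! → 1/7
sum: t=0:+1/36 = 1/36
3j²(0 3 3; 0 0 0) = Δ·Π!·Σ² = 1/7  (sign -1)
sum: t=0:+1/120 = 1/120
3j²(0 3 3; 0 2 -2) = Δ·Π!·Σ² = 1/7  (sign -1)
combine: 4πI² = 49·1/7·1/7 = 1/1
take √, sign +1: I = 0.28209479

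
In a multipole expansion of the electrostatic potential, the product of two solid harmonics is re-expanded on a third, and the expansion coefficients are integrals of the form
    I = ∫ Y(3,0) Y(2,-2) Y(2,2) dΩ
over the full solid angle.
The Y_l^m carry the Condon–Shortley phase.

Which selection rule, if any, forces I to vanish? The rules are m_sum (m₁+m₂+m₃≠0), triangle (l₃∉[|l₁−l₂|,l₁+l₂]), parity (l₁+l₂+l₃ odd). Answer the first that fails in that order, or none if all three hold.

azimuthal sum: 0 − 2 + 2 = 0  ✓
1 ≤ 2 ≤ 5 (triangle on l)  ✓
L = 3 + 2 + 2 = 7 (odd)  ✗

parity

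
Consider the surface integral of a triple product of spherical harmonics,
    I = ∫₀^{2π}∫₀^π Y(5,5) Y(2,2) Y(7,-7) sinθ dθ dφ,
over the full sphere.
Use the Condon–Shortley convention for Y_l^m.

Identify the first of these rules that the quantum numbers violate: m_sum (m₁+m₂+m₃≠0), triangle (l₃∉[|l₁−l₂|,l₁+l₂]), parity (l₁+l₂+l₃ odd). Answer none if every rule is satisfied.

none

m₁+m₂+m₃ = 5 + 2 − 7 = 0  ✓
triangle: |5−2|=3 ≤ l₃=7 ≤ 5+2=7  ✓
parity: l₁+l₂+l₃ = 14 is even  ✓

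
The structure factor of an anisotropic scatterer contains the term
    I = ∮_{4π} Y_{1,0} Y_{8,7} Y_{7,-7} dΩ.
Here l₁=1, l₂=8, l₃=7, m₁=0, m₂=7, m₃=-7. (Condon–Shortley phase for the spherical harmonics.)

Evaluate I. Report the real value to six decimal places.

Rules hold: Σm=0, L=16 even, 7≤7≤9.
N = 3·17·15 = 765
Δ = 2!·0!·14!/17! = 1/2040
Racah Σ t=1..1: t=1:−1/25401600 = -1/25401600
⇒ 3j(1 8 7; 0 0 0)² = 8/255, sgn +1
Racah Σ t=1..1: t=1:−1/87178291200 = -1/87178291200
⇒ 3j(1 8 7; 0 7 -7)² = 1/136, sgn -1
4πI² = N·(3j₀)²·(3jₘ)² = 3/17
I = -1·√(0.176471/4π) = -0.11850352

-0.118504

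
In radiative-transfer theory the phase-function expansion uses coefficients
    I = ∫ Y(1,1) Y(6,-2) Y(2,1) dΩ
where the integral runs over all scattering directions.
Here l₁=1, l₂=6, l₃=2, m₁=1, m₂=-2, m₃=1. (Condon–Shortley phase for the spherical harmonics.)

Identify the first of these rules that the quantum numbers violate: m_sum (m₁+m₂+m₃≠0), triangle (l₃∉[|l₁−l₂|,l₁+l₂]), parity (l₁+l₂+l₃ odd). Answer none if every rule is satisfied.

triangle

Σmᵢ = 0  ✓
l₃∈[|l₁−l₂|,l₁+l₂]=[5,7], have l₃=2  ✗
Σlᵢ = 9 ⇒ odd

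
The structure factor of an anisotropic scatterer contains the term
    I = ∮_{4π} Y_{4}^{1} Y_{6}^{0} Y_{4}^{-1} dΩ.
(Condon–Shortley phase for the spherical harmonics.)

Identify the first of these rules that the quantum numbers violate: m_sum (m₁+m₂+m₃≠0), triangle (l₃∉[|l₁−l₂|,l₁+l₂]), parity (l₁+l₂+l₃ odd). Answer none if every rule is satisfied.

none

m₁+m₂+m₃ = 1 + 0 − 1 = 0  ✓
triangle: |4−6|=2 ≤ l₃=4 ≤ 4+6=10  ✓
parity: l₁+l₂+l₃ = 14 is even  ✓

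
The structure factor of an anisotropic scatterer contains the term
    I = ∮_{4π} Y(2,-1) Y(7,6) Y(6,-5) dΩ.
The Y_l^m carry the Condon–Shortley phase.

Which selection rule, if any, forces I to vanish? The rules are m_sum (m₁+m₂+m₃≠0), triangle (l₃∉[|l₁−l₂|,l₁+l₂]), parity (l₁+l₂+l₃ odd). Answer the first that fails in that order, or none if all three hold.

parity

Σmᵢ = 0  ✓
l₃∈[|l₁−l₂|,l₁+l₂]=[5,9], have l₃=6  ✓
Σlᵢ = 15 ⇒ odd  ✗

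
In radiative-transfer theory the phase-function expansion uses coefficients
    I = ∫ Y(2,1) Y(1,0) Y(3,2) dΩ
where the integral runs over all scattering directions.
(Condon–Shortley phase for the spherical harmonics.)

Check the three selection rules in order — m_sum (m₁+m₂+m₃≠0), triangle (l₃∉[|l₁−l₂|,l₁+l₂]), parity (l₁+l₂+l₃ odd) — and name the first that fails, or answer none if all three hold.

m_sum

m₁+m₂+m₃ = 1 + 0 + 2 = 3  ✗
triangle: |2−1|=1 ≤ l₃=3 ≤ 2+1=3
parity: l₁+l₂+l₃ = 6 is even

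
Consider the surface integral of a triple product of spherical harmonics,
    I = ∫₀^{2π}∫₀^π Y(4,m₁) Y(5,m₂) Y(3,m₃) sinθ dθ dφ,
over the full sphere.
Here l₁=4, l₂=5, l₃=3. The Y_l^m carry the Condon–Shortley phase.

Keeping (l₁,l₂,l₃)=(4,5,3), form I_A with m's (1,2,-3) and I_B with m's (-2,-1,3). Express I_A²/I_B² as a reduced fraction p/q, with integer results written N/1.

14/9

Same 4,5,3: normalisation and zero-m 3j drop out of the ratio.
A: Δ: 6! 2! 4! / 13! → 1/180180; sum: t=3:−1/1728 = -1/1728; 3j²(4 5 3; 1 2 -3) = Δ·Π!·Σ² = 25/858  (sign -1)
B: Δ: 6! 2! 4! / 13! → 1/180180; sum: t=4:+1/2304 = 1/2304; 3j²(4 5 3; -2 -1 3) = Δ·Π!·Σ² = 75/4004  (sign +1)
I_A²/I_B² = (25/858)/(75/4004) = 14/9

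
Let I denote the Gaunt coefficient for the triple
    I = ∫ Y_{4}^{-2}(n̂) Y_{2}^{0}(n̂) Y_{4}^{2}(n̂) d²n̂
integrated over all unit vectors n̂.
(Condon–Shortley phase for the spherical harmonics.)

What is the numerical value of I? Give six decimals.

Checks pass: Σm=0; 10 even; l₃=4∈[2,6].
(2·4+1)(2·2+1)(2·4+1) = 405
Δ: 2! 6! 2! / 11! → 1/13860
sum: t=0:+1/192 t=1:−1/36 t=2:+1/192 = -5/288
3j²(4 2 4; 0 0 0) = Δ·Π!·Σ² = 20/693  (sign -1)
sum: t=0:+1/2880 t=1:−1/120 t=2:+1/192 = -1/360
3j²(4 2 4; -2 0 2) = Δ·Π!·Σ² = 16/3465  (sign -1)
combine: 4πI² = 405·20/693·16/3465 = 320/5929
take √, sign +1: I = 0.06553591

0.065536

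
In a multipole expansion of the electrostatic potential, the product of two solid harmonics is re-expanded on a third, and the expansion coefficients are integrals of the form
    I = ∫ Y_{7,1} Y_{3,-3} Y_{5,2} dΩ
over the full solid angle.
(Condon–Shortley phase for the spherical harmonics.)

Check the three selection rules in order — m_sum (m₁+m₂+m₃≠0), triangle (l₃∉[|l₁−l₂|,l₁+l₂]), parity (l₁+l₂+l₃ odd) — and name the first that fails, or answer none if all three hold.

parity

m₁+m₂+m₃ = 1 − 3 + 2 = 0  ✓
triangle: |7−3|=4 ≤ l₃=5 ≤ 7+3=10  ✓
parity: l₁+l₂+l₃ = 15 is odd  ✗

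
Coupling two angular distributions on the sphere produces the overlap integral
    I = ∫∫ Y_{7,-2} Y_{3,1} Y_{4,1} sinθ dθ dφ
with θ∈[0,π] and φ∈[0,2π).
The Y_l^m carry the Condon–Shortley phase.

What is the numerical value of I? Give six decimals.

0.239176

m-sum 0 ✓  L=14 even ✓  4≤4≤10 ✓
Π(2lᵢ+1) = 15×7×9 = 945
triangle coeff Δ(7,3,4) = 1/45045
Σ_t [3,3]: t=3:−1/20736 = -1/20736
(3j)²=35/1287 [(7 3 4; 0 0 0)], sign=-1
Σ_t [4,4]: t=4:+1/34560 = 1/34560
(3j)²=4/143 [(7 3 4; -2 1 1)], sign=-1
⇒ 4πI² = 14700/20449
I = (+1)√(14700/20449/(4π)) = 0.23917605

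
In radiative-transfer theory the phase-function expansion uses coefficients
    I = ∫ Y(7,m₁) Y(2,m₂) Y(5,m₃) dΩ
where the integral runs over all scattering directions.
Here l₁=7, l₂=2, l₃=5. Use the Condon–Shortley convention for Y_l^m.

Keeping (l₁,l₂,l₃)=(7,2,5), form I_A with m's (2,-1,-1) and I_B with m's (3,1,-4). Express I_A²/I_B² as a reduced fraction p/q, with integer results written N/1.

21/2

l's match ⇒ only the (l;m) 3-j factors differ between A and B.
A: triangle coeff Δ(7,2,5) = 1/15015; Σ_t [1,1]: t=1:−1/103680 = -1/103680; (3j)²=4/143 [(7 2 5; 2 -1 -1)], sign=-1
B: triangle coeff Δ(7,2,5) = 1/15015; Σ_t [3,3]: t=3:−1/2177280 = -1/2177280; (3j)²=8/3003 [(7 2 5; 3 1 -4)], sign=+1
I_A²/I_B² = (4/143)/(8/3003) = 21/2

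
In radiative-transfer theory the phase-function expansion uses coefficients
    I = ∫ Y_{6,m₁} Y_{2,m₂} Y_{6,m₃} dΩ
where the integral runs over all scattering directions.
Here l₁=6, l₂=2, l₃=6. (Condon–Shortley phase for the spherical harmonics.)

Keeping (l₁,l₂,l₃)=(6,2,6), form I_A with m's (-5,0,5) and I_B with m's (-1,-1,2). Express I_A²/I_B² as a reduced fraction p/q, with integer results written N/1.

121/60

l's match ⇒ only the (l;m) 3-j factors differ between A and B.
A: triangle coeff Δ(6,2,6) = 1/90090; Σ_t [1,2]: t=1:−1/3628800 t=2:+1/1451520 = 1/2419200; (3j)²=11/910 [(6 2 6; -5 0 5)], sign=-1
B: triangle coeff Δ(6,2,6) = 1/90090; Σ_t [0,1]: t=0:+1/60480 t=1:−1/34560 = -1/80640; (3j)²=6/1001 [(6 2 6; -1 -1 2)], sign=-1
I_A²/I_B² = (11/910)/(6/1001) = 121/60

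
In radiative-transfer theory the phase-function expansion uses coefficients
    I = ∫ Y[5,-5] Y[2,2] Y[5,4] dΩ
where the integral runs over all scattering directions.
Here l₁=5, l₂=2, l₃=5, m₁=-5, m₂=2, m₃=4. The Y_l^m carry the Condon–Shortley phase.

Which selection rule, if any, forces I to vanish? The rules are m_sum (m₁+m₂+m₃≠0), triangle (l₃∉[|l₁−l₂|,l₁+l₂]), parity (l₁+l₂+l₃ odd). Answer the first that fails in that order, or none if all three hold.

m₁+m₂+m₃ = -5 + 2 + 4 = 1  ✗
triangle: |5−2|=3 ≤ l₃=5 ≤ 5+2=7
parity: l₁+l₂+l₃ = 12 is even

m_sum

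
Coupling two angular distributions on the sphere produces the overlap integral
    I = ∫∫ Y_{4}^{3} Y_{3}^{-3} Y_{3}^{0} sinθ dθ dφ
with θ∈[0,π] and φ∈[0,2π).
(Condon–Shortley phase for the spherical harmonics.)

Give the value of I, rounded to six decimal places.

0.203551

m-sum 0 ✓  L=10 even ✓  1≤3≤7 ✓
Π(2lᵢ+1) = 9×7×7 = 441
triangle coeff Δ(4,3,3) = 1/34650
Σ_t [1,3]: t=1:−1/72 t=2:+1/16 t=3:−1/72 = 5/144
(3j)²=2/77 [(4 3 3; 0 0 0)], sign=-1
Σ_t [0,0]: t=0:+1/288 = 1/288
(3j)²=1/22 [(4 3 3; 3 -3 0)], sign=-1
⇒ 4πI² = 63/121
I = (+1)√(63/121/(4π)) = 0.20355073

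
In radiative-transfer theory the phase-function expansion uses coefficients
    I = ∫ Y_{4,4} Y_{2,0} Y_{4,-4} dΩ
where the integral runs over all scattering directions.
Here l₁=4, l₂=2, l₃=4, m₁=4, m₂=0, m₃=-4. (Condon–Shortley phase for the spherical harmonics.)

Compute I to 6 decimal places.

Checks pass: Σm=0; 10 even; l₃=4∈[2,6].
(2·4+1)(2·2+1)(2·4+1) = 405
Δ: 2! 6! 2! / 11! → 1/13860
sum: t=0:+1/192 t=1:−1/36 t=2:+1/192 = -5/288
3j²(4 2 4; 0 0 0) = Δ·Π!·Σ² = 20/693  (sign -1)
sum: t=0:+1/2880 = 1/2880
3j²(4 2 4; 4 0 -4) = Δ·Π!·Σ² = 28/495  (sign +1)
combine: 4πI² = 405·20/693·28/495 = 80/121
take √, sign -1: I = -0.22937568

-0.229376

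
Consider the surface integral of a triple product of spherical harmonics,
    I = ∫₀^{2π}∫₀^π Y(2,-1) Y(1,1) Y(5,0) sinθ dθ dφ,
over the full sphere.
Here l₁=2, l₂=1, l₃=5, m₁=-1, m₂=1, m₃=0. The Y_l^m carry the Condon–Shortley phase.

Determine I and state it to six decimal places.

l₃=5 ∉ [1,3] — triangle fails ⇒ I = 0

0.000000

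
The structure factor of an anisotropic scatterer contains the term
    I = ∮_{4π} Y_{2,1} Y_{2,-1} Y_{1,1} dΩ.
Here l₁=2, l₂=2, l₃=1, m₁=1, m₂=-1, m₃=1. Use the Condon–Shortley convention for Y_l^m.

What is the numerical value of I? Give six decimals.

0.000000

Σmᵢ = 1 ≠ 0, so the φ-integral vanishes; I = 0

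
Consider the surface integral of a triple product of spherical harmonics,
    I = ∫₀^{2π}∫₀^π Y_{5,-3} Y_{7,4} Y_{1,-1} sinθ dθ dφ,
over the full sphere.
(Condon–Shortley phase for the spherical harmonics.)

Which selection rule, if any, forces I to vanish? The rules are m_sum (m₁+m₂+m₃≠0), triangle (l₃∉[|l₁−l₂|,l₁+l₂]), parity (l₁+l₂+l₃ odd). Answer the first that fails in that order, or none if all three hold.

triangle

azimuthal sum: -3 + 4 − 1 = 0  ✓
2 ≤ 1 ≤ 12 (triangle on l)  ✗
L = 5 + 7 + 1 = 13 (odd)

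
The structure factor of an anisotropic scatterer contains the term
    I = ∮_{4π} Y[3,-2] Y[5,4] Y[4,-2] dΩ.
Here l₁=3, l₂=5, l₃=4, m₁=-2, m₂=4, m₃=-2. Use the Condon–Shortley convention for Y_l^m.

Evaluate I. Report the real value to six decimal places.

m-sum 0 ✓  L=12 even ✓  2≤4≤8 ✓
Π(2lᵢ+1) = 7×11×9 = 693
triangle coeff Δ(3,5,4) = 1/180180
Σ_t [1,3]: t=1:−1/576 t=2:+1/144 t=3:−1/576 = 1/288
(3j)²=20/1001 [(3 5 4; 0 0 0)], sign=+1
Σ_t [3,4]: t=3:−1/8640 t=4:+1/2880 = 1/4320
(3j)²=8/429 [(3 5 4; -2 4 -2)], sign=+1
⇒ 4πI² = 480/1859
I = (+1)√(480/1859/(4π)) = 0.14334284

0.143343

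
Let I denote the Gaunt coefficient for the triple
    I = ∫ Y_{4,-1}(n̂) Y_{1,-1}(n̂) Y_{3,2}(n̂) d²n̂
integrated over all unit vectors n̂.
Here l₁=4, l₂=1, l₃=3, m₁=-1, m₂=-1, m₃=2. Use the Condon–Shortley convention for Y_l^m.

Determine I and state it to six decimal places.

m-sum 0 ✓  L=8 even ✓  3≤3≤5 ✓
Π(2lᵢ+1) = 9×3×7 = 189
triangle coeff Δ(4,1,3) = 1/252
Σ_t [1,1]: t=1:−1/36 = -1/36
(3j)²=4/63 [(4 1 3; 0 0 0)], sign=+1
Σ_t [0,0]: t=0:+1/240 = 1/240
(3j)²=1/84 [(4 1 3; -1 -1 2)], sign=-1
⇒ 4πI² = 1/7
I = (-1)√(1/7/(4π)) = -0.10662181

-0.106622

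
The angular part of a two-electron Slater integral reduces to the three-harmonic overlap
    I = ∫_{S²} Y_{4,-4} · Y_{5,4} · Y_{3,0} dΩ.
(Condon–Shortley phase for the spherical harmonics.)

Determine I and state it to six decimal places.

m-sum 0 ✓  L=12 even ✓  1≤3≤9 ✓
Π(2lᵢ+1) = 9×11×7 = 693
triangle coeff Δ(4,5,3) = 1/180180
Σ_t [2,4]: t=2:+1/576 t=3:−1/144 t=4:+1/576 = -1/288
(3j)²=20/1001 [(4 5 3; 0 0 0)], sign=+1
Σ_t [6,6]: t=6:+1/8640 = 1/8640
(3j)²=28/715 [(4 5 3; -4 4 0)], sign=-1
⇒ 4πI² = 1008/1859
I = (-1)√(1008/1859/(4π)) = -0.20772350

-0.207724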